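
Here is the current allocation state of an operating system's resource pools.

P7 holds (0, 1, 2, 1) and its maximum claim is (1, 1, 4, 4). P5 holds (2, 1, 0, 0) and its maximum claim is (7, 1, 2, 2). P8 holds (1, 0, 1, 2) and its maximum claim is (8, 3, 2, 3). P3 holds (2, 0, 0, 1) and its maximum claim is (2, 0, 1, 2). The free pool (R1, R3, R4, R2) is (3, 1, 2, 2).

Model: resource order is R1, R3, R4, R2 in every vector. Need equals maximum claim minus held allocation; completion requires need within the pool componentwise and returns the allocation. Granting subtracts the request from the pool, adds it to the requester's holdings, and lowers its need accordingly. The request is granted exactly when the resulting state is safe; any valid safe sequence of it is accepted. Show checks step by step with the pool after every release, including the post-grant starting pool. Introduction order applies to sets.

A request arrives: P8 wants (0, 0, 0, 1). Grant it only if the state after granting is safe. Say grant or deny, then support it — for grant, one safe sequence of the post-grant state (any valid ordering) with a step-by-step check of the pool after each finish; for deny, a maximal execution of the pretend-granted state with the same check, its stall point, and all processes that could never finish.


DENY: after the grant no complete ordering would exist.
Key observation: after P3, P5 the pool peaks at (7, 2, 2, 2), and each blocked process is short somewhere: P7 on R2; P8 on R3.
After a pretend grant, a maximal execution: P3, P5 — then nothing else fits. Check, step by step:
  pool = (3, 1, 2, 1)
  run P3 (needs (0, 0, 1, 1), free (3, 1, 2, 1)); after release of (2, 0, 0, 1) the pool is (5, 1, 2, 2)
  run P5 (needs (5, 0, 2, 2), free (5, 1, 2, 2)); after release of (2, 1, 0, 0) the pool is (7, 2, 2, 2)
  P7 still needs (1, 0, 2, 3) but only (7, 2, 2, 2) is free — short on R2
  P8 still needs (7, 3, 1, 0) but only (7, 2, 2, 2) is free — short on R3
Post-grant, the permanently blocked set is P7 and P8.


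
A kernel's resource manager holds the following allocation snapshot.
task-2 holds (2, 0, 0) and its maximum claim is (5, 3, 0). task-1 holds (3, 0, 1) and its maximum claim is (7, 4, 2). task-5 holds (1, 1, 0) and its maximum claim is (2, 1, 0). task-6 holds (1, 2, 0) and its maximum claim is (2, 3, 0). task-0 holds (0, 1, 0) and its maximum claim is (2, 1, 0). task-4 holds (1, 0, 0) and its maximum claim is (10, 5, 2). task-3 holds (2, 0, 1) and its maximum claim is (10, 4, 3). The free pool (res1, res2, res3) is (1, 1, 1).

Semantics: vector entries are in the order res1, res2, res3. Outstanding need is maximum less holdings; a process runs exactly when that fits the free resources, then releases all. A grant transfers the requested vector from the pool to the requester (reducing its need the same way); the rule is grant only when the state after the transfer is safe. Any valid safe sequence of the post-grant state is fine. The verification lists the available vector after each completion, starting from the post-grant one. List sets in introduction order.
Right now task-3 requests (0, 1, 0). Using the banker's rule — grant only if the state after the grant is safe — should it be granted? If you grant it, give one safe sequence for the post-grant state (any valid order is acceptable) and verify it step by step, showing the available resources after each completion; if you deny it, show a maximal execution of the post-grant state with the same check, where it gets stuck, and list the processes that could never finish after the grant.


GRANT — the state after the grant stays safe, e.g. via task-5, task-0, task-6, task-2, task-1, task-3, task-4.
Key observation: the transfer keeps a workable pool ((1, 0, 1)); task-5 starts the safe sequence.
Step-by-step check of the post-grant state:
  pool = (1, 0, 1)
  task-5: need (1, 0, 0) fits (1, 0, 1); releases (1, 1, 0), pool now (2, 1, 1)
  task-0: need (2, 0, 0) fits (2, 1, 1); releases (0, 1, 0), pool now (2, 2, 1)
  task-6: need (1, 1, 0) fits (2, 2, 1); releases (1, 2, 0), pool now (3, 4, 1)
  task-2: need (3, 3, 0) fits (3, 4, 1); releases (2, 0, 0), pool now (5, 4, 1)
  task-1: need (4, 4, 1) fits (5, 4, 1); releases (3, 0, 1), pool now (8, 4, 2)
  task-3: need (8, 3, 2) fits (8, 4, 2); releases (2, 1, 1), pool now (10, 5, 3)
  task-4: need (9, 5, 2) fits (10, 5, 3); releases (1, 0, 0), pool now (11, 5, 3)


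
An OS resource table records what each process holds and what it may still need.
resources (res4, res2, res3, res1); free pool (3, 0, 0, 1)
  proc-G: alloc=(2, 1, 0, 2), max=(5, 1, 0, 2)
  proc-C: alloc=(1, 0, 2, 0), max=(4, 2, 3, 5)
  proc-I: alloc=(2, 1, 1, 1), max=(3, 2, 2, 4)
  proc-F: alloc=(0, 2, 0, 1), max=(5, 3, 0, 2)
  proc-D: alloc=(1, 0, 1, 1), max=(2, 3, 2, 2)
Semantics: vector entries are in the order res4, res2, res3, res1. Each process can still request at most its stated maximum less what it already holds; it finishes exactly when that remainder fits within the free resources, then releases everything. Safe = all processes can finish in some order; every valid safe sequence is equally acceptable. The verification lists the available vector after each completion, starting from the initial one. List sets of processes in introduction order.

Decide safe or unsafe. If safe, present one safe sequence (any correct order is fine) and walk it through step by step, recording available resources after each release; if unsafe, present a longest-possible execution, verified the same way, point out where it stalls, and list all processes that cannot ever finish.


UNSAFE.
Key observation: the wall is res3: completing proc-G, proc-F brings the pool only to (5, 3, 0, 4), and all the rest need more.
Going as far as possible: proc-G, proc-F; after that, nothing fits. Step-by-step check:
  pool = (3, 0, 0, 1)
  run proc-G (needs (3, 0, 0, 0), free (3, 0, 0, 1)); after release of (2, 1, 0, 2) the pool is (5, 1, 0, 3)
  run proc-F (needs (5, 1, 0, 1), free (5, 1, 0, 3)); after release of (0, 2, 0, 1) the pool is (5, 3, 0, 4)
  blocked: proc-C wants (3, 2, 1, 5), pool (5, 3, 0, 4) — not enough res3 and res1
  blocked: proc-I wants (1, 1, 1, 3), pool (5, 3, 0, 4) — not enough res3
  blocked: proc-D wants (1, 3, 1, 1), pool (5, 3, 0, 4) — not enough res3
Permanently blocked: proc-C, proc-I and proc-D.


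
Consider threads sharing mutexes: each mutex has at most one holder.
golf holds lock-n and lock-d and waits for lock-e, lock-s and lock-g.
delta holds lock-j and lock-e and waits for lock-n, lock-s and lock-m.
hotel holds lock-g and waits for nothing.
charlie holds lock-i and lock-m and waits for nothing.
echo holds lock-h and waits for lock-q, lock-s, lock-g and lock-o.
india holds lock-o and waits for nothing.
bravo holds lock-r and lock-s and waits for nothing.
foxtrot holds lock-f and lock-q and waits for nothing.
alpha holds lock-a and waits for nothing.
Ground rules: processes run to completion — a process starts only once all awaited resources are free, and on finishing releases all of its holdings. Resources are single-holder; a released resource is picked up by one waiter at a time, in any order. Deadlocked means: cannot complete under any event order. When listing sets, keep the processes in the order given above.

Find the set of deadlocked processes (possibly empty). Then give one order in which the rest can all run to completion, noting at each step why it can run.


The deadlocked set is golf and delta.
Key observation: the waits loop around golf -> delta -> golf with no way out; no other process is dragged down with it.
One completion order for the rest: alpha, hotel, india, charlie, foxtrot, bravo, echo.
Step-by-step check:
  run alpha (it waits on nothing); releases lock-a
  run hotel (it waits on nothing); releases lock-g
  run india (it waits on nothing); releases lock-o
  run charlie (it waits on nothing); releases lock-i and lock-m
  run foxtrot (it waits on nothing); releases lock-f and lock-q
  run bravo (it waits on nothing); releases lock-r and lock-s
  echo waits on lock-q, lock-s, lock-g and lock-o — all released -> runs and releases lock-h


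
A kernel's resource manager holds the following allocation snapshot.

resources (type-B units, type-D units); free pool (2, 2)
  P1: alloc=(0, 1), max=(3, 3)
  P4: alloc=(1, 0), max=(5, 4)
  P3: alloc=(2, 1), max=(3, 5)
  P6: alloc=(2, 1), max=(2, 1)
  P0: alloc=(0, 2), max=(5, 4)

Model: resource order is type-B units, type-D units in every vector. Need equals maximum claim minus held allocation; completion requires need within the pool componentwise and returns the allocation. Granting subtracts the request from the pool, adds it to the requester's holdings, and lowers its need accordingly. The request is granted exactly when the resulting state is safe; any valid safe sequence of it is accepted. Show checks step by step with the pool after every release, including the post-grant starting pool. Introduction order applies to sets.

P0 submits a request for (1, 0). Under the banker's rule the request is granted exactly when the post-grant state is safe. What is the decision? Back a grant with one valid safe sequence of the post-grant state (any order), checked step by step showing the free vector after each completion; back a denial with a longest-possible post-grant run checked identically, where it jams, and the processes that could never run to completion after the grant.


GRANT: granting preserves safety; a valid post-grant sequence is P6, P1, P3, P0, P4.
Key observation: even at the reduced pool (1, 2), P6 fits immediately, so safety survives the grant.
Check on the post-grant state, step by step:
  pool = (1, 2)
  P6 needs (0, 0) <= (1, 2) -> finishes; pool += (2, 1) = (3, 3)
  P1 needs (3, 2) <= (3, 3) -> finishes; pool += (0, 1) = (3, 4)
  P3 needs (1, 4) <= (3, 4) -> finishes; pool += (2, 1) = (5, 5)
  P0 needs (4, 2) <= (5, 5) -> finishes; pool += (1, 2) = (6, 7)
  P4 needs (4, 4) <= (6, 7) -> finishes; pool += (1, 0) = (7, 7)


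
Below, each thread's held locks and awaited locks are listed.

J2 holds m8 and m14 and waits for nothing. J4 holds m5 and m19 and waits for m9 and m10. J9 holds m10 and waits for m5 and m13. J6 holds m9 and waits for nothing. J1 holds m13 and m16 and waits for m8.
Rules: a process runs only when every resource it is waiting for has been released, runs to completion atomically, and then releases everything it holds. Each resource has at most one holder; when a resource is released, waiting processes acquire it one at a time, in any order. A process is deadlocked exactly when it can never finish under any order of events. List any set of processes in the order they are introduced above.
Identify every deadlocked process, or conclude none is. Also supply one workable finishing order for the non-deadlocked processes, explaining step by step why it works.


Deadlocked set: J4 and J9.
Key observation: along J4 -> J9 -> J4, each member waits on what the next one holds — a deadlock; no other process is dragged down with it.
A valid finishing order for the others: J6, J2, J1.
Step-by-step check:
  J6: no waits; runs immediately, freeing m9
  J2: no waits; runs immediately, freeing m8 and m14
  J1: everything it awaited (m8) is free; runs, freeing m13 and m16


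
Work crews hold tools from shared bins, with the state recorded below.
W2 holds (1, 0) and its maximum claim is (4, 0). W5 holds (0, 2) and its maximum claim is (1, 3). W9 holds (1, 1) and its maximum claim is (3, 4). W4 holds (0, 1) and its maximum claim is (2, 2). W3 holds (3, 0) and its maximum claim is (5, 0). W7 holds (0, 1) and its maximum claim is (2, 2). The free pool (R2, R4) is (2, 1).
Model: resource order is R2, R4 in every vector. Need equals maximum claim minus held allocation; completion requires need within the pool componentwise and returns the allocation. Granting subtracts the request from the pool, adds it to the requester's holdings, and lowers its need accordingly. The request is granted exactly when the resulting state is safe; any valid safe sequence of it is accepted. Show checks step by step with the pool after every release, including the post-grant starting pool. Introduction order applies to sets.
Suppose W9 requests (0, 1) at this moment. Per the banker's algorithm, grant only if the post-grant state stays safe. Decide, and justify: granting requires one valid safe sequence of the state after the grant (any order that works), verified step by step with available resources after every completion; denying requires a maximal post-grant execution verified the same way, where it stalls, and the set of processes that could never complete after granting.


DENY: after the grant no complete ordering would exist.
Key observation: after W3, W2 complete, (6, 0) is the best the pool ever gets, yet each leftover process wants more R4.
Pretend the grant happened; the run W3, W2 goes as far as possible. Step-by-step check:
  pool = (2, 0)
  W3 needs (2, 0) <= (2, 0) -> finishes; pool += (3, 0) = (5, 0)
  W2 needs (3, 0) <= (5, 0) -> finishes; pool += (1, 0) = (6, 0)
  blocked: W5 wants (1, 1), pool (6, 0) — not enough R4
  blocked: W9 wants (2, 2), pool (6, 0) — not enough R4
  blocked: W4 wants (2, 1), pool (6, 0) — not enough R4
  blocked: W7 wants (2, 1), pool (6, 0) — not enough R4
Had the request been granted, W5, W9, W4 and W7 could never finish.


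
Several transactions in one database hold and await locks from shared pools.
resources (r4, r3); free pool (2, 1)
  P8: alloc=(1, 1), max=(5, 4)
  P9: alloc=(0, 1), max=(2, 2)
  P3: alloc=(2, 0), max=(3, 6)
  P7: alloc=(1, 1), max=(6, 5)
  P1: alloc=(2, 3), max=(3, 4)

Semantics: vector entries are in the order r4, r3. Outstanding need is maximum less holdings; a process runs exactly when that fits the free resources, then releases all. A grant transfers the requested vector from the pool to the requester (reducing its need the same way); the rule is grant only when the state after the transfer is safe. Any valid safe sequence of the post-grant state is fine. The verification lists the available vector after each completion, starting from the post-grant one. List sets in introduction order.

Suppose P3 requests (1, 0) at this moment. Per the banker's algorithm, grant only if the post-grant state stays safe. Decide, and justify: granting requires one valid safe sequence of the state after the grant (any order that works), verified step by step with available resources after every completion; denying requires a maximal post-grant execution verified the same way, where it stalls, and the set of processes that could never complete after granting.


DENY: after the grant no complete ordering would exist.
Key observation: after P1, P9 the pool peaks at (3, 5), and each blocked process is short somewhere: P8 on r4; P3 on r3; P7 on r4.
On the post-grant state, P1, P9 is a maximal run — nothing extends it. Verifying each step:
  pool = (1, 1)
  P1: need (1, 1) fits (1, 1); releases (2, 3), pool now (3, 4)
  P9: need (2, 1) fits (3, 4); releases (0, 1), pool now (3, 5)
  blocked: P8 wants (4, 3), pool (3, 5) — not enough r4
  blocked: P3 wants (0, 6), pool (3, 5) — not enough r3
  blocked: P7 wants (5, 4), pool (3, 5) — not enough r4
Had the request been granted, P8, P3 and P7 could never finish.


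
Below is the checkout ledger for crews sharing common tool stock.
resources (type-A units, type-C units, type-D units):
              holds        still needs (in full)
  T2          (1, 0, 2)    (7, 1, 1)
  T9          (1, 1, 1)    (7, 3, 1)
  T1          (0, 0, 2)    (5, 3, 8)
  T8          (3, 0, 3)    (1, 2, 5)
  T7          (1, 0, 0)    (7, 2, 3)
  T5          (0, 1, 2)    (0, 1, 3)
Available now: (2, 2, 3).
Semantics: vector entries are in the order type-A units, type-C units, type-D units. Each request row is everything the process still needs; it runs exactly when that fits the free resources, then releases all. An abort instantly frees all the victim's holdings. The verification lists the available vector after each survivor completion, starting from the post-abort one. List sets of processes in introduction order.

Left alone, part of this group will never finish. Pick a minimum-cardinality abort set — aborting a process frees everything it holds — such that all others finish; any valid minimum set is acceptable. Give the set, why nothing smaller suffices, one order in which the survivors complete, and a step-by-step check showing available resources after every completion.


Abort T2 and T9.
Key observation: aborting T2 and T9 returns (2, 1, 3), and T7 — hopeless before — runs at step 2 with the returned capacity in the pool.
No one abort is enough; case by case: T2 alone leaves T9 blocked (short on type-A units); T9 alone leaves T2 blocked (short on type-A units); T1 alone leaves T2 blocked (short on type-A units); T8 alone leaves T2 blocked (short on type-A units); T7 alone leaves T2 blocked (short on type-A units); T5 alone leaves T2 blocked (short on type-A units).
The survivors complete as T8, T7, T1, T5. Walking it through (starting from the post-abort pool):
  pool = (4, 3, 6)
  T8: need (1, 2, 5) fits (4, 3, 6); releases (3, 0, 3), pool now (7, 3, 9)
  T7: need (7, 2, 3) fits (7, 3, 9); releases (1, 0, 0), pool now (8, 3, 9)
  T1: need (5, 3, 8) fits (8, 3, 9); releases (0, 0, 2), pool now (8, 3, 11)
  T5: need (0, 1, 3) fits (8, 3, 11); releases (0, 1, 2), pool now (8, 4, 13)


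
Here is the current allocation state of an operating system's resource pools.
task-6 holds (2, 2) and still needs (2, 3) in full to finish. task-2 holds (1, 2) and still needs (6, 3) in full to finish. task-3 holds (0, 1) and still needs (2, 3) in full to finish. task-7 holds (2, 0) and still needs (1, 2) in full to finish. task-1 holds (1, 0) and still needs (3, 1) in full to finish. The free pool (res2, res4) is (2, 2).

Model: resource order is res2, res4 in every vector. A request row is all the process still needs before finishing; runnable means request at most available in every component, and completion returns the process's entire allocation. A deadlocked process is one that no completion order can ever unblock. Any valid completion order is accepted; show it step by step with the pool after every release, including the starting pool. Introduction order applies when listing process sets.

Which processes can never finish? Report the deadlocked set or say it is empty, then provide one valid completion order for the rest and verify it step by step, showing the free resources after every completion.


Deadlocked set: task-6, task-2 and task-3.
Key observation: after task-7, task-1 complete, (5, 2) is the best the pool ever gets, yet each leftover process wants more res4.
The rest can finish in the order task-7, task-1. Step-by-step check:
  pool = (2, 2)
  run task-7 (needs (1, 2), free (2, 2)); after release of (2, 0) the pool is (4, 2)
  run task-1 (needs (3, 1), free (4, 2)); after release of (1, 0) the pool is (5, 2)
The stuck group stays short no matter what:
  task-6 still needs (2, 3) but only (5, 2) is free — short on res4
  task-2 still needs (6, 3) but only (5, 2) is free — short on res2 and res4
  task-3 still needs (2, 3) but only (5, 2) is free — short on res4


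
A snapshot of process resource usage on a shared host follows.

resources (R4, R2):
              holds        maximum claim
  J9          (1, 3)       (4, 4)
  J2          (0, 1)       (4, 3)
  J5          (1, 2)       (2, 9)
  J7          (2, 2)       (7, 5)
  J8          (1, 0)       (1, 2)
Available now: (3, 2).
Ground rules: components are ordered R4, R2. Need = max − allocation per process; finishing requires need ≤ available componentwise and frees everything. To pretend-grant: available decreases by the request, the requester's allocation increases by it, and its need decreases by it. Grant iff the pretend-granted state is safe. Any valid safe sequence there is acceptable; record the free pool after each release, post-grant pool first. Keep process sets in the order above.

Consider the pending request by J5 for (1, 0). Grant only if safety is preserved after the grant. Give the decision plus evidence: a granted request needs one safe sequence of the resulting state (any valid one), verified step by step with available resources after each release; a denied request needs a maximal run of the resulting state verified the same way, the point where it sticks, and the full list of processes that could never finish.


DENY. Granting would leave the state unsafe.
Key observation: after J8, J9, J2 the pool peaks at (4, 6), and each blocked process is short somewhere: J5 on R2; J7 on R4.
On the post-grant state, J8, J9, J2 is a maximal run — nothing extends it. Check, step by step:
  pool = (2, 2)
  J8: need (0, 2) fits (2, 2); releases (1, 0), pool now (3, 2)
  J9: need (3, 1) fits (3, 2); releases (1, 3), pool now (4, 5)
  J2: need (4, 2) fits (4, 5); releases (0, 1), pool now (4, 6)
  J5 still needs (0, 7) but only (4, 6) is free — short on R2
  J7 still needs (5, 3) but only (4, 6) is free — short on R4
Post-grant, the permanently blocked set is J5 and J7.


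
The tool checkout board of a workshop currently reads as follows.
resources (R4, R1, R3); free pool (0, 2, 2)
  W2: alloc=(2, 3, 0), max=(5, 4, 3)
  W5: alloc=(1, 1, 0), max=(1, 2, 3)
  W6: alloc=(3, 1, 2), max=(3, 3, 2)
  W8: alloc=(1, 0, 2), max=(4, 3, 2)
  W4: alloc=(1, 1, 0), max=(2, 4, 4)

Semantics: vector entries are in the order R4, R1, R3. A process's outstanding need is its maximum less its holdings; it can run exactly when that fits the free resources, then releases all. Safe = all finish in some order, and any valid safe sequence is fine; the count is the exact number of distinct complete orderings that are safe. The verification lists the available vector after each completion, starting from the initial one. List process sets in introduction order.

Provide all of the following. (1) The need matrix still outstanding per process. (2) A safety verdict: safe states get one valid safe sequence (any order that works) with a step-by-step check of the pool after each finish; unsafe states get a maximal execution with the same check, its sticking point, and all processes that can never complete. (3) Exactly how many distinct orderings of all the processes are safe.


(1) Remaining need (order R4, R1, R3):
  W2: (3, 1, 3)
  W5: (0, 1, 3)
  W6: (0, 2, 0)
  W8: (3, 3, 0)
  W4: (1, 3, 4)
(2) SAFE — a valid safe sequence is W6, W2, W5, W4, W8.
Key observation: W6 is the earliest step where a requested resource binds exactly: need (0, 2, 0), pool (0, 2, 2) at its turn.
Walking it through:
  pool = (0, 2, 2)
  run W6 (needs (0, 2, 0), free (0, 2, 2)); after release of (3, 1, 2) the pool is (3, 3, 4)
  run W2 (needs (3, 1, 3), free (3, 3, 4)); after release of (2, 3, 0) the pool is (5, 6, 4)
  run W5 (needs (0, 1, 3), free (5, 6, 4)); after release of (1, 1, 0) the pool is (6, 7, 4)
  run W4 (needs (1, 3, 4), free (6, 7, 4)); after release of (1, 1, 0) the pool is (7, 8, 4)
  run W8 (needs (3, 3, 0), free (7, 8, 4)); after release of (1, 0, 2) the pool is (8, 8, 6)
(3) Exactly 24 of the possible complete orderings are safe sequences.


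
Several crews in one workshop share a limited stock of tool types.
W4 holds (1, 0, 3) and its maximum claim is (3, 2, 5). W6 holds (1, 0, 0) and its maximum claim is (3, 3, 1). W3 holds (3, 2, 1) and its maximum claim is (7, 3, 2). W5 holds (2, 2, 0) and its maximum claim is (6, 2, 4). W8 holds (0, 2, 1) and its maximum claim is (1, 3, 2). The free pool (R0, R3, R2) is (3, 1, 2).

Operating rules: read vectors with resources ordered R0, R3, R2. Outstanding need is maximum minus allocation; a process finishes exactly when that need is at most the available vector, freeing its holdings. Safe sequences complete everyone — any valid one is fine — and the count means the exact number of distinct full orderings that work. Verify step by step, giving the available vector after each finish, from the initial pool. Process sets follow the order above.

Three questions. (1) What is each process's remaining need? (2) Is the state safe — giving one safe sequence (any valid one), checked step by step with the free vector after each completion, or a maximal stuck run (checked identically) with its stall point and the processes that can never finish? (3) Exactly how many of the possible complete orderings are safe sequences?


(1) Outstanding need per process (order R0, R3, R2):
  W4: (2, 2, 2)
  W6: (2, 3, 1)
  W3: (4, 1, 1)
  W5: (4, 0, 4)
  W8: (1, 1, 1)
(2) SAFE. One safe sequence: W8, W6, W3, W5, W4.
Key observation: the first exact fit in this order is W8 — it needs (1, 1, 1) with (3, 1, 2) free, meeting a requested resource to the last unit.
Check, step by step:
  pool = (3, 1, 2)
  W8 needs (1, 1, 1) <= (3, 1, 2) -> finishes; pool += (0, 2, 1) = (3, 3, 3)
  W6 needs (2, 3, 1) <= (3, 3, 3) -> finishes; pool += (1, 0, 0) = (4, 3, 3)
  W3 needs (4, 1, 1) <= (4, 3, 3) -> finishes; pool += (3, 2, 1) = (7, 5, 4)
  W5 needs (4, 0, 4) <= (7, 5, 4) -> finishes; pool += (2, 2, 0) = (9, 7, 4)
  W4 needs (2, 2, 2) <= (9, 7, 4) -> finishes; pool += (1, 0, 3) = (10, 7, 7)
(3) Precisely 10 of the possible complete orderings are safe sequences.


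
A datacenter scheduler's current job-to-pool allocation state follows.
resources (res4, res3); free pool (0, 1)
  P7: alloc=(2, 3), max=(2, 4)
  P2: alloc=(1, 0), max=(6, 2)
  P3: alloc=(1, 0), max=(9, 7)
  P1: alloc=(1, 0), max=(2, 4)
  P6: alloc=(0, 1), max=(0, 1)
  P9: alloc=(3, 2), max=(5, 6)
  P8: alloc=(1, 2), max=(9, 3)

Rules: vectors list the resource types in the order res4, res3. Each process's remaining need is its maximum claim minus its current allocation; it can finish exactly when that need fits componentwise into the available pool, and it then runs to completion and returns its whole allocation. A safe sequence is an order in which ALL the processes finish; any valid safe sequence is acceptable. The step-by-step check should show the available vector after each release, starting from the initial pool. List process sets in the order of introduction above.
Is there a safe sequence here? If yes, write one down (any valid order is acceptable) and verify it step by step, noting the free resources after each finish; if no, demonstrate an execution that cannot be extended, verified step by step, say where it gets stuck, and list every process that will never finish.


UNSAFE — no complete ordering exists.
Key observation: even finishing P7, P6, P1, P9, P2 leaves just (7, 7) free — too little res4 for any of the remaining processes.
A maximal execution: P7, P6, P1, P9, P2 — then nothing else fits. Verifying each step:
  pool = (0, 1)
  P7 needs (0, 1) <= (0, 1) -> finishes; pool += (2, 3) = (2, 4)
  P6 needs (0, 0) <= (2, 4) -> finishes; pool += (0, 1) = (2, 5)
  P1 needs (1, 4) <= (2, 5) -> finishes; pool += (1, 0) = (3, 5)
  P9 needs (2, 4) <= (3, 5) -> finishes; pool += (3, 2) = (6, 7)
  P2 needs (5, 2) <= (6, 7) -> finishes; pool += (1, 0) = (7, 7)
  blocked: P3 wants (8, 7), pool (7, 7) — not enough res4
  blocked: P8 wants (8, 1), pool (7, 7) — not enough res4
Never able to finish: P3 and P8.


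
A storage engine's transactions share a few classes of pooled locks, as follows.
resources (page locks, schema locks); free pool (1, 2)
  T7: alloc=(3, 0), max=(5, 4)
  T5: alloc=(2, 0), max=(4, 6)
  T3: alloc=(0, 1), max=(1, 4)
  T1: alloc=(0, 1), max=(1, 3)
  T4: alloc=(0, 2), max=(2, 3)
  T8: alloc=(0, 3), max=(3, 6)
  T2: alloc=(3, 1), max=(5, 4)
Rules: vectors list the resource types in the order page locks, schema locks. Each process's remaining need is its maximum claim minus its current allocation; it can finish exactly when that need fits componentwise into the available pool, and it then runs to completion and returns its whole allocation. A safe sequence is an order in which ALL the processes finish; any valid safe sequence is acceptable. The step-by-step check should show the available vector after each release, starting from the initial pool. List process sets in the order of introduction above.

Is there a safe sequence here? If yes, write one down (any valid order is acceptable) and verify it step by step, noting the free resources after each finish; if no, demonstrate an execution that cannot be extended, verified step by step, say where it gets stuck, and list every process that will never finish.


UNSAFE — no complete ordering exists.
Key observation: the pool after T1, T3 is (1, 4); every surviving request exceeds it in page locks, so progress ends there.
Going as far as possible: T1, T3; after that, nothing fits. Check, step by step:
  pool = (1, 2)
  T1: need (1, 2) fits (1, 2); releases (0, 1), pool now (1, 3)
  T3: need (1, 3) fits (1, 3); releases (0, 1), pool now (1, 4)
  T7 cannot run: need (2, 4) vs free (1, 4) (insufficient page locks)
  T5 cannot run: need (2, 6) vs free (1, 4) (insufficient page locks and schema locks)
  T4 cannot run: need (2, 1) vs free (1, 4) (insufficient page locks)
  T8 cannot run: need (3, 3) vs free (1, 4) (insufficient page locks)
  T2 cannot run: need (2, 3) vs free (1, 4) (insufficient page locks)
Never able to finish: T7, T5, T4, T8 and T2.


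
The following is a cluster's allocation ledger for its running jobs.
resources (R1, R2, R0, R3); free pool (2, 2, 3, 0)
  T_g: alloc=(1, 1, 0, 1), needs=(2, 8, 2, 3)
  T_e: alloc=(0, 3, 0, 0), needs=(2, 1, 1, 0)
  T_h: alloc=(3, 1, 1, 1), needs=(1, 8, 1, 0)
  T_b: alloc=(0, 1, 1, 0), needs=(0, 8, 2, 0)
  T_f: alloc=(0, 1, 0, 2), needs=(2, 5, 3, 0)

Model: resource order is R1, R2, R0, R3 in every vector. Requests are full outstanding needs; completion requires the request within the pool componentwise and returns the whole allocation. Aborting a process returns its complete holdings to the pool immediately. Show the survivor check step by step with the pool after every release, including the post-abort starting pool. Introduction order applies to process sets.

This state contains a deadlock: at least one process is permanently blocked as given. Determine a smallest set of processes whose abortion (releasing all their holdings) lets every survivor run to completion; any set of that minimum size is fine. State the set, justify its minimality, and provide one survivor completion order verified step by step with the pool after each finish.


The answer: abort T_g and T_b.
Key observation: T_h could never have finished before the abort; with (1, 2, 1, 1) returned by T_g and T_b, it fits at step 3.
Why nothing smaller works — every single abort fails: T_g alone leaves T_h blocked (short on R2); T_e alone leaves T_g blocked (short on R2 and R3); T_h alone leaves T_g blocked (short on R2); T_b alone leaves T_g blocked (short on R2 and R3); T_f alone leaves T_g blocked (short on R2 and R3).
The survivors complete as T_e, T_f, T_h. Verifying each step (starting from the post-abort pool):
  pool = (3, 4, 4, 1)
  T_e: need (2, 1, 1, 0) fits (3, 4, 4, 1); releases (0, 3, 0, 0), pool now (3, 7, 4, 1)
  T_f: need (2, 5, 3, 0) fits (3, 7, 4, 1); releases (0, 1, 0, 2), pool now (3, 8, 4, 3)
  T_h: need (1, 8, 1, 0) fits (3, 8, 4, 3); releases (3, 1, 1, 1), pool now (6, 9, 5, 4)


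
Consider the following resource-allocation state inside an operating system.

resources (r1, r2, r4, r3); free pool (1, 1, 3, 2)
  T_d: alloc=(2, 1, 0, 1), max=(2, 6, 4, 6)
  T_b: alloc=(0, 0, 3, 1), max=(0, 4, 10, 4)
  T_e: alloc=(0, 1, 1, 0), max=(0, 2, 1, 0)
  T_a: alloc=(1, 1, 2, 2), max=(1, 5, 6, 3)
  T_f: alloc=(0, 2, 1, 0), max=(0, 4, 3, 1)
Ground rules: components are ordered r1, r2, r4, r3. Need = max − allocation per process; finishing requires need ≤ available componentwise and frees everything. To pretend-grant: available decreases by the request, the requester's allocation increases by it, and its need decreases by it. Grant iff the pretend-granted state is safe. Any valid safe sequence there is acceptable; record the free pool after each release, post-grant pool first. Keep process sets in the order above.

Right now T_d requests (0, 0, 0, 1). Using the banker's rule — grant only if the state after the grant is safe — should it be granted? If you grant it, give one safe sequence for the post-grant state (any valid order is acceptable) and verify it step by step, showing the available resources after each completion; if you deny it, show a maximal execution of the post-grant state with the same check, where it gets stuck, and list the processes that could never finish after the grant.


GRANT — the state after the grant stays safe, e.g. via T_e, T_f, T_a, T_b, T_d.
Key observation: the transfer keeps a workable pool ((1, 1, 3, 1)); T_e starts the safe sequence.
Step-by-step check of the post-grant state:
  pool = (1, 1, 3, 1)
  run T_e (needs (0, 1, 0, 0), free (1, 1, 3, 1)); after release of (0, 1, 1, 0) the pool is (1, 2, 4, 1)
  run T_f (needs (0, 2, 2, 1), free (1, 2, 4, 1)); after release of (0, 2, 1, 0) the pool is (1, 4, 5, 1)
  run T_a (needs (0, 4, 4, 1), free (1, 4, 5, 1)); after release of (1, 1, 2, 2) the pool is (2, 5, 7, 3)
  run T_b (needs (0, 4, 7, 3), free (2, 5, 7, 3)); after release of (0, 0, 3, 1) the pool is (2, 5, 10, 4)
  run T_d (needs (0, 5, 4, 4), free (2, 5, 10, 4)); after release of (2, 1, 0, 2) the pool is (4, 6, 10, 6)


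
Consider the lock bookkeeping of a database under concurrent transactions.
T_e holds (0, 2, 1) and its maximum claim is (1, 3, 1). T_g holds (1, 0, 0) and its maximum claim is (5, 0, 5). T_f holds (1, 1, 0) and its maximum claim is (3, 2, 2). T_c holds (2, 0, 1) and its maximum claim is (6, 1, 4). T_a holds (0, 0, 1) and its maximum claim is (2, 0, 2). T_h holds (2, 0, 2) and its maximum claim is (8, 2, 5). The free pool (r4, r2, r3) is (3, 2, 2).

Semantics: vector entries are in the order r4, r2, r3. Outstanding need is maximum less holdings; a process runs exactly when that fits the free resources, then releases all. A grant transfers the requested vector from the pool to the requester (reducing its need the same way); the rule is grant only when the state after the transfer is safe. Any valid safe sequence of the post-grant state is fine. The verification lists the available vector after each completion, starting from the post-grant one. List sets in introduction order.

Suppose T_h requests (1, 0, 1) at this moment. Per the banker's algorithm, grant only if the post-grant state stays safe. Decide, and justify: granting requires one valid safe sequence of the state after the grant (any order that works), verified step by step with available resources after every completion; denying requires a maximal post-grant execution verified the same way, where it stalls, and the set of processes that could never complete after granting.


DENY: after the grant no complete ordering would exist.
Key observation: the wall is r4: completing T_a, T_f, T_e brings the pool only to (3, 5, 3), and all the rest need more.
After a pretend grant, a maximal execution: T_a, T_f, T_e — then nothing else fits. Check, step by step:
  pool = (2, 2, 1)
  T_a: need (2, 0, 1) fits (2, 2, 1); releases (0, 0, 1), pool now (2, 2, 2)
  T_f: need (2, 1, 2) fits (2, 2, 2); releases (1, 1, 0), pool now (3, 3, 2)
  T_e: need (1, 1, 0) fits (3, 3, 2); releases (0, 2, 1), pool now (3, 5, 3)
  T_g cannot run: need (4, 0, 5) vs free (3, 5, 3) (insufficient r4 and r3)
  T_c cannot run: need (4, 1, 3) vs free (3, 5, 3) (insufficient r4)
  T_h cannot run: need (5, 2, 2) vs free (3, 5, 3) (insufficient r4)
Had the request been granted, T_g, T_c and T_h could never finish.


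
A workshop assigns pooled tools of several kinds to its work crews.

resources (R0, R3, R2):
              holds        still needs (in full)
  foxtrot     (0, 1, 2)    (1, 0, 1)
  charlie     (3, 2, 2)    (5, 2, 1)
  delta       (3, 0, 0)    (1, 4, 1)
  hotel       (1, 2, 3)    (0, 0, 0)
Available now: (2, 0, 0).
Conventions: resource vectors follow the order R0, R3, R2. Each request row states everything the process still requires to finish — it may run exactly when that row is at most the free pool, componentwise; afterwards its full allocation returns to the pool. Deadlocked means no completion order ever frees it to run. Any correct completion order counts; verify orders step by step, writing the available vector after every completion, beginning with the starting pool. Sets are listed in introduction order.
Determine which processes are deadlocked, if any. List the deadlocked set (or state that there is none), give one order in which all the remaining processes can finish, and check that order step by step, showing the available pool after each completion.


Deadlocked set: charlie and delta.
Key observation: after hotel, foxtrot the pool peaks at (3, 3, 5), and each blocked process is short somewhere: charlie on R0; delta on R3.
One completion order for the rest: hotel, foxtrot. Check, step by step:
  pool = (2, 0, 0)
  hotel needs (0, 0, 0) <= (2, 0, 0) -> finishes; pool += (1, 2, 3) = (3, 2, 3)
  foxtrot needs (1, 0, 1) <= (3, 2, 3) -> finishes; pool += (0, 1, 2) = (3, 3, 5)
None of the blocked processes ever fits:
  blocked: charlie wants (5, 2, 1), pool (3, 3, 5) — not enough R0
  blocked: delta wants (1, 4, 1), pool (3, 3, 5) — not enough R3


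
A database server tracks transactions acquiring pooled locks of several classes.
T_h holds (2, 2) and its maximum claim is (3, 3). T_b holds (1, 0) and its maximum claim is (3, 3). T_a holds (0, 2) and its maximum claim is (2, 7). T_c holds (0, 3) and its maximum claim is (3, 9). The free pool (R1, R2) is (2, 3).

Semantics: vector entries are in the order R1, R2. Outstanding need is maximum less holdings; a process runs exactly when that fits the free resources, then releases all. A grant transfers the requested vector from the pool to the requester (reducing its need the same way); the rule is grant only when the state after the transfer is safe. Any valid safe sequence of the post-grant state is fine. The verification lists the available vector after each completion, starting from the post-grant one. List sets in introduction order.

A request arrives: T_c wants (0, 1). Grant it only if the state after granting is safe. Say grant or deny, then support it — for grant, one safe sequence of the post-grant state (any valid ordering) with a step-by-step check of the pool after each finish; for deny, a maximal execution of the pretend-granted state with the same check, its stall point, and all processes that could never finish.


DENY. Granting would leave the state unsafe.
Key observation: R2 is the bottleneck — with T_h, T_b done the pool holds (5, 4), short of every remaining need.
After a pretend grant, a maximal execution: T_h, T_b — then nothing else fits. Walking it through:
  pool = (2, 2)
  run T_h (needs (1, 1), free (2, 2)); after release of (2, 2) the pool is (4, 4)
  run T_b (needs (2, 3), free (4, 4)); after release of (1, 0) the pool is (5, 4)
  T_a still needs (2, 5) but only (5, 4) is free — short on R2
  T_c still needs (3, 5) but only (5, 4) is free — short on R2
Processes that could never finish after the grant: T_a and T_c.


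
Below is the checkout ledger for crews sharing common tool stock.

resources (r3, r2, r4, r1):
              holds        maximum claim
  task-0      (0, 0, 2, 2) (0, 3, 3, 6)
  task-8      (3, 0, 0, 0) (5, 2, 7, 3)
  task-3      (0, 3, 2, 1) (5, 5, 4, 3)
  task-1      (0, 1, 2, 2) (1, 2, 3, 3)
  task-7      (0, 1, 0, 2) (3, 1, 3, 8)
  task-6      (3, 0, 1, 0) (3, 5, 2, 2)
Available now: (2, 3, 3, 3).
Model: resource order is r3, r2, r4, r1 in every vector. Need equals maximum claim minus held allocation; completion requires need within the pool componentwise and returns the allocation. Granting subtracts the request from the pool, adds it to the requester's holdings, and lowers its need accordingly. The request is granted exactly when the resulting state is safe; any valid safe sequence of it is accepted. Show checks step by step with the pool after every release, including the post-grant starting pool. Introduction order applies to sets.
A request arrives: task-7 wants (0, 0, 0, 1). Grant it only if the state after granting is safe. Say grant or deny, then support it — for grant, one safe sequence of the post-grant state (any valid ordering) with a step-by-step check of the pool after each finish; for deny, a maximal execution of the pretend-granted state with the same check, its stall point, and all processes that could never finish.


GRANT — the state after the grant stays safe, e.g. via task-1, task-0, task-8, task-3, task-6, task-7.
Key observation: granting shrinks the pool to (2, 3, 3, 2), yet task-1 still fits and the chain goes through.
Verifying the post-grant state step by step:
  pool = (2, 3, 3, 2)
  run task-1 (needs (1, 1, 1, 1), free (2, 3, 3, 2)); after release of (0, 1, 2, 2) the pool is (2, 4, 5, 4)
  run task-0 (needs (0, 3, 1, 4), free (2, 4, 5, 4)); after release of (0, 0, 2, 2) the pool is (2, 4, 7, 6)
  run task-8 (needs (2, 2, 7, 3), free (2, 4, 7, 6)); after release of (3, 0, 0, 0) the pool is (5, 4, 7, 6)
  run task-3 (needs (5, 2, 2, 2), free (5, 4, 7, 6)); after release of (0, 3, 2, 1) the pool is (5, 7, 9, 7)
  run task-6 (needs (0, 5, 1, 2), free (5, 7, 9, 7)); after release of (3, 0, 1, 0) the pool is (8, 7, 10, 7)
  run task-7 (needs (3, 0, 3, 5), free (8, 7, 10, 7)); after release of (0, 1, 0, 3) the pool is (8, 8, 10, 10)
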